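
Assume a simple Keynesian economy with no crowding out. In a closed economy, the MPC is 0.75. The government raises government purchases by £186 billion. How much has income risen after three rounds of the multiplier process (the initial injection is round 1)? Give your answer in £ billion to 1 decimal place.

Round 1 adds ΔG = £186 billion; each later round is MPC = 0.75 times the previous.
After 3 rounds: 186 + 139.5 + 104.625 = ΔG·(1 − c^3)/(1 − c) = 186 × (1 − 0.421875)/0.25 ≈ £430.1 billion.

£430.1 billion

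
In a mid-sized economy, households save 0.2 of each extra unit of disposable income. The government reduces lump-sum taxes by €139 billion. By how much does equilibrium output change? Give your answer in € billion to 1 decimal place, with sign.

MPC = 1 − MPS = 1 − 0.2 = 0.8.
A lump-sum tax change of −€139 billion shifts disposable income by +€139 billion; first-round consumption changes by −c × ΔT = −0.8 × (−€139 billion) = +€111.2 billion.
Expenditure multiplier = 1/(1 − MPC) = 1/(1 − 0.8) = 1/0.2 = 5.
The tax multiplier is −c × k = −4, so ΔY = k × (−c·ΔT) = (+€111.2 billion) / 0.2 = +€556 billion.

+€556.0 billion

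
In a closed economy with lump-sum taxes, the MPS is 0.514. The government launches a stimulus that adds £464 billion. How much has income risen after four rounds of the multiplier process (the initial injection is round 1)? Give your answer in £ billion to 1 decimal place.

£852.4 billion

MPC = 1 − MPS = 1 − 0.514 = 0.486.
Round 1 adds ΔG = £464 billion; each later round is MPC = 0.486 times the previous.
After 4 rounds: 464 + 225.504 + 109.594944 + 53.263142784 = ΔG·(1 − c^4)/(1 − c) = 464 × (1 − 0.055788550416)/0.514 ≈ £852.4 billion.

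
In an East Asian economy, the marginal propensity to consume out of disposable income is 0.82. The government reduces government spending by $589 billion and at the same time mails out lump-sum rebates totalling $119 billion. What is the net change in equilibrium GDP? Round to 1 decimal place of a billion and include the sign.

Expenditure multiplier = 1/(1 − MPC) = 1/(1 − 0.82) = 1/0.18 ≈ 5.556.
ΔG contributes k·ΔG = (−$589 billion) / 0.18 ≈ −$3,272.2 billion.
ΔT of −$119 billion changes first-round spending by −c·ΔT = +$97.58 billion, contributing k·(−c·ΔT) = (+$97.58 billion) / 0.18 ≈ +$542.1 billion.
Net ΔY = k(ΔG − c·ΔT) = (−$491.42 billion) / 0.18 ≈ −$2,730.1 billion.

−$2,730.1 billion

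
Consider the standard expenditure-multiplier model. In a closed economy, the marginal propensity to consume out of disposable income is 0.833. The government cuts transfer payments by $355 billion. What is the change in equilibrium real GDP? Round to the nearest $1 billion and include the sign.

The transfer change shifts disposable income by −$355 billion, so first-round consumption changes by c·ΔTR = 0.833 × (−$355 billion) = −$295.715 billion.
Expenditure multiplier = 1/(1 − MPC) = 1/(1 − 0.833) = 1/0.167 ≈ 5.988.
The transfer multiplier is c × k ≈ 4.988, so ΔY = k × (c·ΔTR) = (−$295.715 billion) / 0.167 ≈ −$1,771 billion.

−$1,771 billion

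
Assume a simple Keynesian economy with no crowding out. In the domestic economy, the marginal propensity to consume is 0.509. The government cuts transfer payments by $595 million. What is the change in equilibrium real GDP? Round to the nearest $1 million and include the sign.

−$617 million

The transfer change shifts disposable income by −$595 million, so first-round consumption changes by c·ΔTR = 0.509 × (−$595 million) = −$302.855 million.
Expenditure multiplier = 1/(1 − MPC) = 1/(1 − 0.509) = 1/0.491 ≈ 2.037.
The transfer multiplier is c × k ≈ 1.037, so ΔY = k × (c·ΔTR) = (−$302.855 million) / 0.491 ≈ −$617 million.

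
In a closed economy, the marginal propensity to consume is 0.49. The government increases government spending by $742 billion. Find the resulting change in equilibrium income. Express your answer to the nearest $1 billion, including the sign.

+$1,455 billion

Government-spending multiplier = 1/(1 − MPC) = 1/(1 − 0.49) = 1/0.51 ≈ 1.961.
ΔY = k × ΔG = (+$742 billion) / 0.51 ≈ +$1,455 billion.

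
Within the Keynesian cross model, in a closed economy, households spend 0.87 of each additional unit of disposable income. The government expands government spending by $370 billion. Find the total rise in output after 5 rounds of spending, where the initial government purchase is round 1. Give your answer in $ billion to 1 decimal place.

Round 1 adds ΔG = $370 billion; each later round is MPC = 0.87 times the previous.
After 5 rounds: 370 + 321.9 + 280.053 + 243.64611 + 211.9721157 = ΔG·(1 − c^5)/(1 − c) = 370 × (1 − 0.4984209207)/0.13 ≈ $1,427.6 billion.

$1,427.6 billion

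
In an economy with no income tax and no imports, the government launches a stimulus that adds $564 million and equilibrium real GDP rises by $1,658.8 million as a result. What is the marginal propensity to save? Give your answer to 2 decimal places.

0.34

Implied spending multiplier k = ΔY/ΔG = 1,658.8/564 ≈ 2.9411.
Since k = 1/(1 − MPC), MPC = 1 − 1/k = 1 − ΔG/ΔY = 1 − 564/1,658.8 ≈ 0.66.
MPS = 1 − MPC = 0.34.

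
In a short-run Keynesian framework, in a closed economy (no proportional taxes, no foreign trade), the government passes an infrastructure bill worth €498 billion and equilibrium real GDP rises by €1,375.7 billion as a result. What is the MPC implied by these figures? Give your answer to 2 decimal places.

0.64

Implied spending multiplier k = ΔY/ΔG = 1,375.7/498 ≈ 2.7624.
Since k = 1/(1 − MPC), MPC = 1 − 1/k = 1 − ΔG/ΔY = 1 − 498/1,375.7 ≈ 0.64.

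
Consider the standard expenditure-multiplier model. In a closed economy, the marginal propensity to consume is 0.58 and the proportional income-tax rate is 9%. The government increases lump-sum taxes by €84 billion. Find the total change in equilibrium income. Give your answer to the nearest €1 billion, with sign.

−€103 billion

A lump-sum tax change of +€84 billion shifts disposable income by −€84 billion; first-round consumption changes by −c × ΔT = −0.58 × (+€84 billion) = −€48.72 billion.
Expenditure multiplier = 1/(1 − c(1−t)) = 1/(1 − 0.58×0.91) = 1/0.4722 ≈ 2.118.
The tax multiplier is −c × k ≈ −1.228, so ΔY = k × (−c·ΔT) = (−€48.72 billion) / 0.4722 ≈ −€103 billion.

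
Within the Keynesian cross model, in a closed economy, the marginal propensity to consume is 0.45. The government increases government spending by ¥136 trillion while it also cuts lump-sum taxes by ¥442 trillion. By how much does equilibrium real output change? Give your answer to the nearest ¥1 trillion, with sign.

+¥609 trillion

Expenditure multiplier = 1/(1 − MPC) = 1/(1 − 0.45) = 1/0.55 ≈ 1.818.
ΔG contributes k·ΔG = (+¥136 trillion) / 0.55 ≈ +¥247.3 trillion.
ΔT of −¥442 trillion changes first-round spending by −c·ΔT = +¥198.9 trillion, contributing k·(−c·ΔT) = (+¥198.9 trillion) / 0.55 ≈ +¥361.6 trillion.
Net ΔY = k(ΔG − c·ΔT) = (+¥334.9 trillion) / 0.55 ≈ +¥609 trillion.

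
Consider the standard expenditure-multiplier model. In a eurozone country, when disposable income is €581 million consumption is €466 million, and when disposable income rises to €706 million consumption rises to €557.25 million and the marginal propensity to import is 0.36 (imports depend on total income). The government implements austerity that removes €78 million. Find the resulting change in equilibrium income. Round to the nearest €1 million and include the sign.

MPC = ΔC/ΔYd = (557.25 − 466)/(706 − 581) = 91.25/125 = 0.73.
Expenditure multiplier = 1/(1 − c + m) = 1/(1 − 0.73 + 0.36) = 1/0.63 ≈ 1.587.
ΔY = k × ΔG = (−€78 million) / 0.63 ≈ −€124 million.

−€124 million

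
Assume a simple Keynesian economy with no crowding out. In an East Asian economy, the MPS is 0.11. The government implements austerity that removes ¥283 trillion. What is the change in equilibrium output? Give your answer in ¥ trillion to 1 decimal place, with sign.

−¥2,572.7 trillion

MPC = 1 − MPS = 1 − 0.11 = 0.89.
Expenditure multiplier = 1/(1 − MPC) = 1/(1 − 0.89) = 1/0.11 ≈ 9.091.
ΔY = k × ΔG = (−¥283 trillion) / 0.11 ≈ −¥2,572.7 trillion.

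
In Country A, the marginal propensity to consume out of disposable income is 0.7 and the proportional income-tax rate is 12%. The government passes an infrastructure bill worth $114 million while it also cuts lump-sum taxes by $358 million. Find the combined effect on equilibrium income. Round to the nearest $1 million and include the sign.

Expenditure multiplier = 1/(1 − c(1−t)) = 1/(1 − 0.7×0.88) = 1/0.384 ≈ 2.604.
ΔG contributes k·ΔG = (+$114 million) / 0.384 ≈ +$296.9 million.
ΔT of −$358 million changes first-round spending by −c·ΔT = +$250.6 million, contributing k·(−c·ΔT) = (+$250.6 million) / 0.384 ≈ +$652.6 million.
Net ΔY = k(ΔG − c·ΔT) = (+$364.6 million) / 0.384 ≈ +$949 million.

+$949 million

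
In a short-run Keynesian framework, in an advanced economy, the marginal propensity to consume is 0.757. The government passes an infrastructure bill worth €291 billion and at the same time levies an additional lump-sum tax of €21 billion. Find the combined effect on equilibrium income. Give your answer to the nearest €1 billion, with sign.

+€1,132 billion

Expenditure multiplier = 1/(1 − MPC) = 1/(1 − 0.757) = 1/0.243 ≈ 4.115.
ΔG contributes k·ΔG = (+€291 billion) / 0.243 ≈ +€1,197.5 billion.
ΔT of +€21 billion changes first-round spending by −c·ΔT = −€15.897 billion, contributing k·(−c·ΔT) = (−€15.897 billion) / 0.243 ≈ −€65.4 billion.
Net ΔY = k(ΔG − c·ΔT) = (+€275.103 billion) / 0.243 ≈ +€1,132 billion.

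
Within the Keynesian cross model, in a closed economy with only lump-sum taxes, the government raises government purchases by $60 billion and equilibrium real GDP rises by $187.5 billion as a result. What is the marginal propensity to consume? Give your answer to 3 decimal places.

0.680

Implied spending multiplier k = ΔY/ΔG = 187.5/60 = 3.125.
Since k = 1/(1 − MPC), MPC = 1 − 1/k = 1 − ΔG/ΔY = 1 − 60/187.5 = 0.680.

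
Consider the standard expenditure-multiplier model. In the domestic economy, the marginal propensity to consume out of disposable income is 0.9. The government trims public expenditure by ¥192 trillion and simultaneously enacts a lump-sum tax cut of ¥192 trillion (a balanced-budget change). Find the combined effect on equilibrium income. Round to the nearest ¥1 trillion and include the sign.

−¥192 trillion

Expenditure multiplier = 1/(1 − MPC) = 1/(1 − 0.9) = 1/0.1 = 10.
ΔG contributes k·ΔG = (−¥192 trillion) / 0.1 = −¥1,920 trillion.
ΔT of −¥192 trillion changes first-round spending by −c·ΔT = +¥172.8 trillion, contributing k·(−c·ΔT) = (+¥172.8 trillion) / 0.1 = +¥1,728 trillion.
With ΔG = ΔT and no other leakages, the balanced-budget multiplier is 1, so ΔY = ΔG = −¥192 trillion.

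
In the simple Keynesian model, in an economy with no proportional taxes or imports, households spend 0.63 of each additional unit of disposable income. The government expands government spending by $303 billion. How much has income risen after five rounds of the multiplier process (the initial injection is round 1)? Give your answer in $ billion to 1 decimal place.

$737.6 billion

Round 1 adds ΔG = $303 billion; each later round is MPC = 0.63 times the previous.
After 5 rounds: 303 + 190.89 + 120.2607 + 75.764241 + 47.73147183 = ΔG·(1 − c^5)/(1 − c) = 303 × (1 − 0.0992436543)/0.37 ≈ $737.6 billion.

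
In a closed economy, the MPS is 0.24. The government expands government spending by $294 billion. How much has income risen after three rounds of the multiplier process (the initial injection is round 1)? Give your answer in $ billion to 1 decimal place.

MPC = 1 − MPS = 1 − 0.24 = 0.76.
Round 1 adds ΔG = $294 billion; each later round is MPC = 0.76 times the previous.
After 3 rounds: 294 + 223.44 + 169.8144 = ΔG·(1 − c^3)/(1 − c) = 294 × (1 − 0.438976)/0.24 ≈ $687.3 billion.

$687.3 billion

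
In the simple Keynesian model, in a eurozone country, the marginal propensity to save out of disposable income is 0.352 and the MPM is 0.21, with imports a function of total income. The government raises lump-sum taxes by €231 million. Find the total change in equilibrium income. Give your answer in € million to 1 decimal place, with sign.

MPC = 1 − MPS = 1 − 0.352 = 0.648.
A lump-sum tax change of +€231 million shifts disposable income by −€231 million; first-round consumption changes by −c × ΔT = −0.648 × (+€231 million) = −€149.688 million.
Expenditure multiplier = 1/(1 − c + m) = 1/(1 − 0.648 + 0.21) = 1/0.562 ≈ 1.779.
The tax multiplier is −c × k ≈ −1.153, so ΔY = k × (−c·ΔT) = (−€149.688 million) / 0.562 ≈ −€266.3 million.

−€266.3 million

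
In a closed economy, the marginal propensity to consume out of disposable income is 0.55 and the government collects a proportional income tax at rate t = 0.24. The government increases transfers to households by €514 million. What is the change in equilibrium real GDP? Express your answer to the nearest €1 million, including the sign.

The transfer change shifts disposable income by +€514 million, so first-round consumption changes by c·ΔTR = 0.55 × (+€514 million) = +€282.7 million.
Expenditure multiplier = 1/(1 − c(1−t)) = 1/(1 − 0.55×0.76) = 1/0.582 ≈ 1.718.
The transfer multiplier is c × k ≈ 0.945, so ΔY = k × (c·ΔTR) = (+€282.7 million) / 0.582 ≈ +€486 million.

+€486 million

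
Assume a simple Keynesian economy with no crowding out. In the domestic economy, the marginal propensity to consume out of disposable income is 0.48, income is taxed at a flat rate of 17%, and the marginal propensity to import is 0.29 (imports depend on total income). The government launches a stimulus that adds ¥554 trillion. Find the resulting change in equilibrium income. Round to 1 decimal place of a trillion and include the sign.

Spending multiplier = 1/(1 − c(1−t) + m) = 1/(1 − 0.48×0.83 + 0.29) = 1/0.8916 ≈ 1.122.
ΔY = k × ΔG = (+¥554 trillion) / 0.8916 ≈ +¥621.4 trillion.

+¥621.4 trillion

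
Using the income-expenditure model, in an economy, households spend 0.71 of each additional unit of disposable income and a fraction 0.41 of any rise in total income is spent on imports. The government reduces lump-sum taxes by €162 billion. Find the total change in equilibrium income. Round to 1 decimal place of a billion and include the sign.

+€164.3 billion

A lump-sum tax change of −€162 billion shifts disposable income by +€162 billion; first-round consumption changes by −c × ΔT = −0.71 × (−€162 billion) = +€115.02 billion.
Expenditure multiplier = 1/(1 − c + m) = 1/(1 − 0.71 + 0.41) = 1/0.7 ≈ 1.429.
The tax multiplier is −c × k ≈ −1.014, so ΔY = k × (−c·ΔT) = (+€115.02 billion) / 0.7 ≈ +€164.3 billion.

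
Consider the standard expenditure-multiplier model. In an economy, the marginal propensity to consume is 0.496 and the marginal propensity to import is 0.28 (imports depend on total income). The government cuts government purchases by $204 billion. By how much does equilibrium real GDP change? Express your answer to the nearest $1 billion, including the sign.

−$260 billion

Spending multiplier = 1/(1 − c + m) = 1/(1 − 0.496 + 0.28) = 1/0.784 ≈ 1.276.
ΔY = k × ΔG = (−$204 billion) / 0.784 ≈ −$260 billion.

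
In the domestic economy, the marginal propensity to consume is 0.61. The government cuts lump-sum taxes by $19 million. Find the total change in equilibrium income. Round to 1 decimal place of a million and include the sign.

A lump-sum tax change of −$19 million shifts disposable income by +$19 million; first-round consumption changes by −c × ΔT = −0.61 × (−$19 million) = +$11.59 million.
Expenditure multiplier = 1/(1 − MPC) = 1/(1 − 0.61) = 1/0.39 ≈ 2.564.
The tax multiplier is −c × k ≈ −1.564, so ΔY = k × (−c·ΔT) = (+$11.59 million) / 0.39 ≈ +$29.7 million.

+$29.7 million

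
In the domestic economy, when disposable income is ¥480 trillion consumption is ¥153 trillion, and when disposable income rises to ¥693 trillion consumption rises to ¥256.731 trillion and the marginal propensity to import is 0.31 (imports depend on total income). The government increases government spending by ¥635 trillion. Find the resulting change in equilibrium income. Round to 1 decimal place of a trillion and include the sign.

+¥771.6 trillion

MPC = ΔC/ΔYd = (256.731 − 153)/(693 − 480) = 103.731/213 = 0.487.
Spending multiplier = 1/(1 − c + m) = 1/(1 − 0.487 + 0.31) = 1/0.823 ≈ 1.215.
ΔY = k × ΔG = (+¥635 trillion) / 0.823 ≈ +¥771.6 trillion.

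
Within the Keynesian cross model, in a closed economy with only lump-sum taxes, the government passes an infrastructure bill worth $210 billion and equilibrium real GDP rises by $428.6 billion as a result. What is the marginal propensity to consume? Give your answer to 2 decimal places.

0.51

Implied spending multiplier k = ΔY/ΔG = 428.6/210 ≈ 2.041.
Since k = 1/(1 − MPC), MPC = 1 − 1/k = 1 − ΔG/ΔY = 1 − 210/428.6 ≈ 0.51.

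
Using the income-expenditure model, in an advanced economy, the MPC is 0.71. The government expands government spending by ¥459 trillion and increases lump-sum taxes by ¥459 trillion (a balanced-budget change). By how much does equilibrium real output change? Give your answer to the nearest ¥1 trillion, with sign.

Expenditure multiplier = 1/(1 − MPC) = 1/(1 − 0.71) = 1/0.29 ≈ 3.448.
ΔG contributes k·ΔG = (+¥459 trillion) / 0.29 ≈ +¥1,582.8 trillion.
ΔT of +¥459 trillion changes first-round spending by −c·ΔT = −¥325.89 trillion, contributing k·(−c·ΔT) = (−¥325.89 trillion) / 0.29 ≈ −¥1,123.8 trillion.
With ΔG = ΔT and no other leakages, the balanced-budget multiplier is 1, so ΔY = ΔG = +¥459 trillion.

+¥459 trillion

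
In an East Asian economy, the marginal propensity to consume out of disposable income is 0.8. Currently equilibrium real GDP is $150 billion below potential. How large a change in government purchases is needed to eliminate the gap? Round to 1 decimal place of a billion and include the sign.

+$30.0 billion

Spending multiplier = 1/(1 − MPC) = 1/(1 − 0.8) = 1/0.2 = 5.
Need ΔY = +$150 billion, so ΔG = ΔY/k = (+$150 billion) × 0.2 = +$30 billion.
The government should increase government purchases by $30 billion.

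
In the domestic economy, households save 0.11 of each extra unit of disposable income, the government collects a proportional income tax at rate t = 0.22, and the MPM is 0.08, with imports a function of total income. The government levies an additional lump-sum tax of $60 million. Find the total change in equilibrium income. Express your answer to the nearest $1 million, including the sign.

MPC = 1 − MPS = 1 − 0.11 = 0.89.
A lump-sum tax change of +$60 million shifts disposable income by −$60 million; first-round consumption changes by −c × ΔT = −0.89 × (+$60 million) = −$53.4 million.
Expenditure multiplier = 1/(1 − c(1−t) + m) = 1/(1 − 0.89×0.78 + 0.08) = 1/0.3858 ≈ 2.592.
The tax multiplier is −c × k ≈ −2.307, so ΔY = k × (−c·ΔT) = (−$53.4 million) / 0.3858 ≈ −$138 million.

−$138 million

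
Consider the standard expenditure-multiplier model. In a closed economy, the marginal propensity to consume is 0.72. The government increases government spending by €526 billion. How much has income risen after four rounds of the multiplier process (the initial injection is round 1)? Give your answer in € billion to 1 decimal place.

Round 1 adds ΔG = €526 billion; each later round is MPC = 0.72 times the previous.
After 4 rounds: 526 + 378.72 + 272.6784 + 196.328448 = ΔG·(1 − c^4)/(1 − c) = 526 × (1 − 0.26873856)/0.28 ≈ €1,373.7 billion.

€1,373.7 billion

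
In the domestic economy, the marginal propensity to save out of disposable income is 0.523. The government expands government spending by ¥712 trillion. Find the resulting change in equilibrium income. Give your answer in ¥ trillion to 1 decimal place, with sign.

MPC = 1 − MPS = 1 − 0.523 = 0.477.
Government-spending multiplier = 1/(1 − MPC) = 1/(1 − 0.477) = 1/0.523 ≈ 1.912.
ΔY = k × ΔG = (+¥712 trillion) / 0.523 ≈ +¥1,361.4 trillion.

+¥1,361.4 trillion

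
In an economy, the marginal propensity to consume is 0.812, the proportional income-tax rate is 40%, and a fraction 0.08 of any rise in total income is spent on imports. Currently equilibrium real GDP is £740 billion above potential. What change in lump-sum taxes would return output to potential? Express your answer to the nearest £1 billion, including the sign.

Spending multiplier = 1/(1 − c(1−t) + m) = 1/(1 − 0.812×0.6 + 0.08) = 1/0.5928 ≈ 1.687.
Tax multiplier = −c·k = −0.812/0.5928 ≈ −1.37. Need ΔY = −£740 billion, so ΔT = ΔY/(−c·k) = −(−£740 billion) × 0.5928 / 0.812 ≈ +£540 billion.
The government should raise lump-sum taxes by £540 billion.

+£540 billion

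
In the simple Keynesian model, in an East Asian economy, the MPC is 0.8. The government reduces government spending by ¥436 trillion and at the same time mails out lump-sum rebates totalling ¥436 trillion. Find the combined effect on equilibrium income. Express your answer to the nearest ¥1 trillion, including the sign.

Expenditure multiplier = 1/(1 − MPC) = 1/(1 − 0.8) = 1/0.2 = 5.
ΔG contributes k·ΔG = (−¥436 trillion) / 0.2 = −¥2,180 trillion.
ΔT of −¥436 trillion changes first-round spending by −c·ΔT = +¥348.8 trillion, contributing k·(−c·ΔT) = (+¥348.8 trillion) / 0.2 = +¥1,744 trillion.
With ΔG = ΔT and no other leakages, the balanced-budget multiplier is 1, so ΔY = ΔG = −¥436 trillion.

−¥436 trillion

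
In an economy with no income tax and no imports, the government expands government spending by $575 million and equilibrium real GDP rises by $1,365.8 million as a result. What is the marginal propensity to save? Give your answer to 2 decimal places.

Implied spending multiplier k = ΔY/ΔG = 1,365.8/575 ≈ 2.3753.
Since k = 1/(1 − MPC), MPC = 1 − 1/k = 1 − ΔG/ΔY = 1 − 575/1,365.8 ≈ 0.58.
MPS = 1 − MPC = 0.42.

0.42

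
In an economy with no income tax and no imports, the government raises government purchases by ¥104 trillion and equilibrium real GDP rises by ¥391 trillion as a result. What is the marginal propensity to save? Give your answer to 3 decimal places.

Implied spending multiplier k = ΔY/ΔG = 391/104 ≈ 3.7596.
Since k = 1/(1 − MPC), MPC = 1 − 1/k = 1 − ΔG/ΔY = 1 − 104/391 ≈ 0.734.
MPS = 1 − MPC = 0.266.

0.266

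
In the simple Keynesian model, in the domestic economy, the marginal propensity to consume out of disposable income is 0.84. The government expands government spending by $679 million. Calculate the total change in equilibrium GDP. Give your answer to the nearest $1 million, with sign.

Expenditure multiplier = 1/(1 − MPC) = 1/(1 − 0.84) = 1/0.16 = 6.25.
ΔY = k × ΔG = (+$679 million) / 0.16 ≈ +$4,244 million.

+$4,244 million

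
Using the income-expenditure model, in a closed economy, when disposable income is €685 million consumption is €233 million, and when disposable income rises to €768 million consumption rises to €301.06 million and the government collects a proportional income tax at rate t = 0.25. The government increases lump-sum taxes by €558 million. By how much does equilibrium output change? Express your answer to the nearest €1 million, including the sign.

MPC = ΔC/ΔYd = (301.06 − 233)/(768 − 685) = 68.06/83 = 0.82.
A lump-sum tax change of +€558 million shifts disposable income by −€558 million; first-round consumption changes by −c × ΔT = −0.82 × (+€558 million) = −€457.56 million.
Expenditure multiplier = 1/(1 − c(1−t)) = 1/(1 − 0.82×0.75) = 1/0.385 ≈ 2.597.
The tax multiplier is −c × k ≈ −2.13, so ΔY = k × (−c·ΔT) = (−€457.56 million) / 0.385 ≈ −€1,188 million.

−€1,188 million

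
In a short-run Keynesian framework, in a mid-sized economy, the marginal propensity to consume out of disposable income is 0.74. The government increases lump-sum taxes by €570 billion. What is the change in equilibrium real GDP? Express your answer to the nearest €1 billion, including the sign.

−€1,622 billion

A lump-sum tax change of +€570 billion shifts disposable income by −€570 billion; first-round consumption changes by −c × ΔT = −0.74 × (+€570 billion) = −€421.8 billion.
Expenditure multiplier = 1/(1 − MPC) = 1/(1 − 0.74) = 1/0.26 ≈ 3.846.
The tax multiplier is −c × k ≈ −2.846, so ΔY = k × (−c·ΔT) = (−€421.8 billion) / 0.26 ≈ −€1,622 billion.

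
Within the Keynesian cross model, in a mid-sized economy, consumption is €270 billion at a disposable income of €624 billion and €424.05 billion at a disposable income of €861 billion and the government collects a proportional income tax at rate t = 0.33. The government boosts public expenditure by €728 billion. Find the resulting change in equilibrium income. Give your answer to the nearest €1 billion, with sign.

+€1,290 billion

MPC = ΔC/ΔYd = (424.05 − 270)/(861 − 624) = 154.05/237 = 0.65.
Government-spending multiplier = 1/(1 − c(1−t)) = 1/(1 − 0.65×0.67) = 1/0.5645 ≈ 1.771.
ΔY = k × ΔG = (+€728 billion) / 0.5645 ≈ +€1,290 billion.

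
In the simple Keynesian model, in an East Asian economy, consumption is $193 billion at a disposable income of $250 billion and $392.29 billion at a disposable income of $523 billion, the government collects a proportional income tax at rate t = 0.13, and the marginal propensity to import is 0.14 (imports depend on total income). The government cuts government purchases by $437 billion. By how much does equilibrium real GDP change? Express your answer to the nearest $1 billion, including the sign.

MPC = ΔC/ΔYd = (392.29 − 193)/(523 − 250) = 199.29/273 = 0.73.
Government-spending multiplier = 1/(1 − c(1−t) + m) = 1/(1 − 0.73×0.87 + 0.14) = 1/0.5049 ≈ 1.981.
ΔY = k × ΔG = (−$437 billion) / 0.5049 ≈ −$866 billion.

−$866 billion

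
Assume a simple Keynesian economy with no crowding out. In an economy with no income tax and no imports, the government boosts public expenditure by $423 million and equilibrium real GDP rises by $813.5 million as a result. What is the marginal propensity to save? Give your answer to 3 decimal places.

0.520

Implied spending multiplier k = ΔY/ΔG = 813.5/423 ≈ 1.9232.
Since k = 1/(1 − MPC), MPC = 1 − 1/k = 1 − ΔG/ΔY = 1 − 423/813.5 ≈ 0.480.
MPS = 1 − MPC = 0.520.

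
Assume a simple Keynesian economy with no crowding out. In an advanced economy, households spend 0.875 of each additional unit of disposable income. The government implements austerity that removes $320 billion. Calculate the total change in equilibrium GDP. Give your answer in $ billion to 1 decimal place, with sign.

−$2,560.0 billion

Expenditure multiplier = 1/(1 − MPC) = 1/(1 − 0.875) = 1/0.125 = 8.
ΔY = k × ΔG = (−$320 billion) / 0.125 = −$2,560 billion.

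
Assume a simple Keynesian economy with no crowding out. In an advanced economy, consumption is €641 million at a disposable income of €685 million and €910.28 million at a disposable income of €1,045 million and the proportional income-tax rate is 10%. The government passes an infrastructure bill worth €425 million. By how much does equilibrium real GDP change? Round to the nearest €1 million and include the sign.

MPC = ΔC/ΔYd = (910.28 − 641)/(1,045 − 685) = 269.28/360 = 0.748.
Government-spending multiplier = 1/(1 − c(1−t)) = 1/(1 − 0.748×0.9) = 1/0.3268 ≈ 3.06.
ΔY = k × ΔG = (+€425 million) / 0.3268 ≈ +€1,300 million.

+€1,300 million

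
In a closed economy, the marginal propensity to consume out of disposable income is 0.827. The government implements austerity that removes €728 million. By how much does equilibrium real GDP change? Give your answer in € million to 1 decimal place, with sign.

−€4,208.1 million

Government-spending multiplier = 1/(1 − MPC) = 1/(1 − 0.827) = 1/0.173 ≈ 5.78.
ΔY = k × ΔG = (−€728 million) / 0.173 ≈ −€4,208.1 million.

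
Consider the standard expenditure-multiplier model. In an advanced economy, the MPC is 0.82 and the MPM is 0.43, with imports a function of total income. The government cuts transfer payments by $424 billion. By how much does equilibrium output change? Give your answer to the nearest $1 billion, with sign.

The transfer change shifts disposable income by −$424 billion, so first-round consumption changes by c·ΔTR = 0.82 × (−$424 billion) = −$347.68 billion.
Expenditure multiplier = 1/(1 − c + m) = 1/(1 − 0.82 + 0.43) = 1/0.61 ≈ 1.639.
The transfer multiplier is c × k ≈ 1.344, so ΔY = k × (c·ΔTR) = (−$347.68 billion) / 0.61 ≈ −$570 billion.

−$570 billion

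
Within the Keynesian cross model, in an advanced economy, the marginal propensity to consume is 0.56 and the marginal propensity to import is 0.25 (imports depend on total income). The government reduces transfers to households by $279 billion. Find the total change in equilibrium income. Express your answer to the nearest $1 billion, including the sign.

The transfer change shifts disposable income by −$279 billion, so first-round consumption changes by c·ΔTR = 0.56 × (−$279 billion) = −$156.24 billion.
Expenditure multiplier = 1/(1 − c + m) = 1/(1 − 0.56 + 0.25) = 1/0.69 ≈ 1.449.
The transfer multiplier is c × k ≈ 0.812, so ΔY = k × (c·ΔTR) = (−$156.24 billion) / 0.69 ≈ −$226 billion.

−$226 billion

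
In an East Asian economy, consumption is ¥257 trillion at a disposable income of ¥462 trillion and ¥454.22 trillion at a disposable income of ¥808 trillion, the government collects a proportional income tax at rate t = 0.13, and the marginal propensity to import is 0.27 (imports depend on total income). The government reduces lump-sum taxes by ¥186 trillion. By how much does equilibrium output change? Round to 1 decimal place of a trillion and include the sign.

+¥137.0 trillion

MPC = ΔC/ΔYd = (454.22 − 257)/(808 − 462) = 197.22/346 = 0.57.
A lump-sum tax change of −¥186 trillion shifts disposable income by +¥186 trillion; first-round consumption changes by −c × ΔT = −0.57 × (−¥186 trillion) = +¥106.02 trillion.
Expenditure multiplier = 1/(1 − c(1−t) + m) = 1/(1 − 0.57×0.87 + 0.27) = 1/0.7741 ≈ 1.292.
The tax multiplier is −c × k ≈ −0.736, so ΔY = k × (−c·ΔT) = (+¥106.02 trillion) / 0.7741 ≈ +¥137 trillion.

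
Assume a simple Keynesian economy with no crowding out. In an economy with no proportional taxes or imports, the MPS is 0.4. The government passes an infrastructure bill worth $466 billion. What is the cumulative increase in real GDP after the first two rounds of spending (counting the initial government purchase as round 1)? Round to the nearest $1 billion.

$746 billion

MPC = 1 − MPS = 1 − 0.4 = 0.6.
Round 1 adds ΔG = $466 billion; each later round is MPC = 0.6 times the previous.
After 2 rounds: 466 + 279.6 = ΔG·(1 − c^2)/(1 − c) = 466 × (1 − 0.36)/0.4 ≈ $746 billion.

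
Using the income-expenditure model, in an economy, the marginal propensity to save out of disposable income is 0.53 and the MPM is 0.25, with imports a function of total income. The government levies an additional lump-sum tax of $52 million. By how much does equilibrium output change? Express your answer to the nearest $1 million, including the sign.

−$31 million

MPC = 1 − MPS = 1 − 0.53 = 0.47.
A lump-sum tax change of +$52 million shifts disposable income by −$52 million; first-round consumption changes by −c × ΔT = −0.47 × (+$52 million) = −$24.44 million.
Expenditure multiplier = 1/(1 − c + m) = 1/(1 − 0.47 + 0.25) = 1/0.78 ≈ 1.282.
The tax multiplier is −c × k ≈ −0.603, so ΔY = k × (−c·ΔT) = (−$24.44 million) / 0.78 ≈ −$31 million.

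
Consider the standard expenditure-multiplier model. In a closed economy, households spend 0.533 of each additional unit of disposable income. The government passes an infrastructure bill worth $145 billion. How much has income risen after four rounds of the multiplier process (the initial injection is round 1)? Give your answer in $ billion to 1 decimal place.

$285.4 billion

Round 1 adds ΔG = $145 billion; each later round is MPC = 0.533 times the previous.
After 4 rounds: 145 + 77.285 + 41.192905 + 21.955818365 = ΔG·(1 − c^4)/(1 − c) = 145 × (1 − 0.080706559921)/0.467 ≈ $285.4 billion.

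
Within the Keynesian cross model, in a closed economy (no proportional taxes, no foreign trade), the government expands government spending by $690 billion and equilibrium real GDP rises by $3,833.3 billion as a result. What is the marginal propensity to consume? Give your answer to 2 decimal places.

Implied spending multiplier k = ΔY/ΔG = 3,833.3/690 ≈ 5.5555.
Since k = 1/(1 − MPC), MPC = 1 − 1/k = 1 − ΔG/ΔY = 1 − 690/3,833.3 ≈ 0.82.

0.82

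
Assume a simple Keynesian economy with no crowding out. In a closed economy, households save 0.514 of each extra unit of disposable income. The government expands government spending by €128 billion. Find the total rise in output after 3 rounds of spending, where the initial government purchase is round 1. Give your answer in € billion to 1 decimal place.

€220.4 billion

MPC = 1 − MPS = 1 − 0.514 = 0.486.
Round 1 adds ΔG = €128 billion; each later round is MPC = 0.486 times the previous.
After 3 rounds: 128 + 62.208 + 30.233088 = ΔG·(1 − c^3)/(1 − c) = 128 × (1 − 0.114791256)/0.514 ≈ €220.4 billion.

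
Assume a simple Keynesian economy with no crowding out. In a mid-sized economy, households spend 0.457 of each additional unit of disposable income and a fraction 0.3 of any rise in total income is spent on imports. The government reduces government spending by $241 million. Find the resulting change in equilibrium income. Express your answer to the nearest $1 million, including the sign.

−$286 million

Government-spending multiplier = 1/(1 − c + m) = 1/(1 − 0.457 + 0.3) = 1/0.843 ≈ 1.186.
ΔY = k × ΔG = (−$241 million) / 0.843 ≈ −$286 million.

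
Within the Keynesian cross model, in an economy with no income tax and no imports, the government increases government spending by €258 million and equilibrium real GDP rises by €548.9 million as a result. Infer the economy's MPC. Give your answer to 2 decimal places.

Implied spending multiplier k = ΔY/ΔG = 548.9/258 ≈ 2.1275.
Since k = 1/(1 − MPC), MPC = 1 − 1/k = 1 − ΔG/ΔY = 1 − 258/548.9 ≈ 0.53.

0.53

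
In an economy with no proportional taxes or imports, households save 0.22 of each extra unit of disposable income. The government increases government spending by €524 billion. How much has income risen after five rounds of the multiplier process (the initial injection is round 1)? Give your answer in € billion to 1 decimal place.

MPC = 1 − MPS = 1 − 0.22 = 0.78.
Round 1 adds ΔG = €524 billion; each later round is MPC = 0.78 times the previous.
After 5 rounds: 524 + 408.72 + 318.8016 + 248.665248 + 193.95889344 = ΔG·(1 − c^5)/(1 − c) = 524 × (1 − 0.2887174368)/0.22 ≈ €1,694.1 billion.

€1,694.1 billion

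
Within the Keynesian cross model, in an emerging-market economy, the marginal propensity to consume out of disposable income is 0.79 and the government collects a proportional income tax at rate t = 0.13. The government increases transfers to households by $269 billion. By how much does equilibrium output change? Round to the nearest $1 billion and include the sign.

+$680 billion

The transfer change shifts disposable income by +$269 billion, so first-round consumption changes by c·ΔTR = 0.79 × (+$269 billion) = +$212.51 billion.
Expenditure multiplier = 1/(1 − c(1−t)) = 1/(1 − 0.79×0.87) = 1/0.3127 ≈ 3.198.
The transfer multiplier is c × k ≈ 2.526, so ΔY = k × (c·ΔTR) = (+$212.51 billion) / 0.3127 ≈ +$680 billion.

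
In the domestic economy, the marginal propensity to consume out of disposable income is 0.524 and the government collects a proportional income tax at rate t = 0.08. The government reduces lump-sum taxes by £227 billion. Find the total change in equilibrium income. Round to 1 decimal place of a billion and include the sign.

A lump-sum tax change of −£227 billion shifts disposable income by +£227 billion; first-round consumption changes by −c × ΔT = −0.524 × (−£227 billion) = +£118.948 billion.
Expenditure multiplier = 1/(1 − c(1−t)) = 1/(1 − 0.524×0.92) = 1/0.51792 ≈ 1.931.
The tax multiplier is −c × k ≈ −1.012, so ΔY = k × (−c·ΔT) = (+£118.948 billion) / 0.51792 ≈ +£229.7 billion.

+£229.7 billion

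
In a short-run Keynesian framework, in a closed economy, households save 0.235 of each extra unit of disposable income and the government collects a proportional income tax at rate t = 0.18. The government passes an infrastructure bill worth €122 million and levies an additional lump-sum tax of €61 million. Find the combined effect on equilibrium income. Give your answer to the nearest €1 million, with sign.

+€202 million

MPC = 1 − MPS = 1 − 0.235 = 0.765.
Expenditure multiplier = 1/(1 − c(1−t)) = 1/(1 − 0.765×0.82) = 1/0.3727 ≈ 2.683.
ΔG contributes k·ΔG = (+€122 million) / 0.3727 ≈ +€327.3 million.
ΔT of +€61 million changes first-round spending by −c·ΔT = −€46.665 million, contributing k·(−c·ΔT) = (−€46.665 million) / 0.3727 ≈ −€125.2 million.
Net ΔY = k(ΔG − c·ΔT) = (+€75.335 million) / 0.3727 ≈ +€202 million.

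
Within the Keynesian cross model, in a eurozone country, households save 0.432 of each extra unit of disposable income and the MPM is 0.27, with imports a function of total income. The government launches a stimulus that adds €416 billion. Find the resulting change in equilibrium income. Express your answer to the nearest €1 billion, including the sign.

+€593 billion

MPC = 1 − MPS = 1 − 0.432 = 0.568.
Government-spending multiplier = 1/(1 − c + m) = 1/(1 − 0.568 + 0.27) = 1/0.702 ≈ 1.425.
ΔY = k × ΔG = (+€416 billion) / 0.702 ≈ +€593 billion.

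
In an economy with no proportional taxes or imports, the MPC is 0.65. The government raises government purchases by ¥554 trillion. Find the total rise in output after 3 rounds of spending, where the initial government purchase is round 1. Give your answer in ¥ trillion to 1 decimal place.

¥1,148.2 trillion

Round 1 adds ΔG = ¥554 trillion; each later round is MPC = 0.65 times the previous.
After 3 rounds: 554 + 360.1 + 234.065 = ΔG·(1 − c^3)/(1 − c) = 554 × (1 − 0.274625)/0.35 ≈ ¥1,148.2 trillion.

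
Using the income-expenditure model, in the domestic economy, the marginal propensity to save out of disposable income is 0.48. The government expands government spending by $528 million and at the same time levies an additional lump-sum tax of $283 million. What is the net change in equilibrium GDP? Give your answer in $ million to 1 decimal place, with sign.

+$793.4 million

MPC = 1 − MPS = 1 − 0.48 = 0.52.
Expenditure multiplier = 1/(1 − MPC) = 1/(1 − 0.52) = 1/0.48 ≈ 2.083.
ΔG contributes k·ΔG = (+$528 million) / 0.48 = +$1,100 million.
ΔT of +$283 million changes first-round spending by −c·ΔT = −$147.16 million, contributing k·(−c·ΔT) = (−$147.16 million) / 0.48 ≈ −$306.6 million.
Net ΔY = k(ΔG − c·ΔT) = (+$380.84 million) / 0.48 ≈ +$793.4 million.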